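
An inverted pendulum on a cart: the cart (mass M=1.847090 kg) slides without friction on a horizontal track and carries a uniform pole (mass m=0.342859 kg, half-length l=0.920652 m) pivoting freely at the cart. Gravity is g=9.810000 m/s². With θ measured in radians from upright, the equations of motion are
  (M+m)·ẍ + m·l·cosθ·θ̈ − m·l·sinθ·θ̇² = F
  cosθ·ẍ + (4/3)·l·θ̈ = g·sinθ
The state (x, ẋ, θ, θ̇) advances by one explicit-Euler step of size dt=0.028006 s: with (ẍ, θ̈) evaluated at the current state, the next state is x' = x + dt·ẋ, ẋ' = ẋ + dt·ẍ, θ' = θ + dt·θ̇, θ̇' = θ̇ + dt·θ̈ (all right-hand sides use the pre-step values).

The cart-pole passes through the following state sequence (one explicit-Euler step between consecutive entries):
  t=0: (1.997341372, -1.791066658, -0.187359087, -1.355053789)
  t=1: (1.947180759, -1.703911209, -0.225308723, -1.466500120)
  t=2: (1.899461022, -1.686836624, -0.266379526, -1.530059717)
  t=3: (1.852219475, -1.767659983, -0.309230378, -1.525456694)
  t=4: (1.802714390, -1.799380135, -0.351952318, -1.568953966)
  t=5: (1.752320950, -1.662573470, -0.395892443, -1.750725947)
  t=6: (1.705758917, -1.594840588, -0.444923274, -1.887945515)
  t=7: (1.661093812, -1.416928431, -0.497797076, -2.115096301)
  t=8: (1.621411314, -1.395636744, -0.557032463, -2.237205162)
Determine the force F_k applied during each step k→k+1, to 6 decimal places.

step 0→1:
  ẍ = (ẋ'−ẋ)/dt = (-1.703911209−-1.791066658)/0.028006 = 3.112028
  θ̈ = (θ̇'−θ̇)/dt = (-1.466500120−-1.355053789)/0.028006 = -3.979373
  sinθ=-0.186265, cosθ=0.982500
  F = (M+m)·ẍ + m·l·cosθ·θ̈ − m·l·sinθ·θ̇² = 6.815182 + -1.234122 − -0.107958 = 5.689018
step 1→2:
  ẍ = (ẋ'−ẋ)/dt = (-1.686836624−-1.703911209)/0.028006 = 0.609676
  θ̈ = (θ̇'−θ̇)/dt = (-1.530059717−-1.466500120)/0.028006 = -2.269499
  sinθ=-0.223407, cosθ=0.974725
  F = (M+m)·ẍ + m·l·cosθ·θ̈ − m·l·sinθ·θ̇² = 1.335159 + -0.698270 − -0.151661 = 0.788550
step 2→3:
  ẍ = (ẋ'−ẋ)/dt = (-1.767659983−-1.686836624)/0.028006 = -2.885930
  θ̈ = (θ̇'−θ̇)/dt = (-1.525456694−-1.530059717)/0.028006 = 0.164358
  sinθ=-0.263240, cosθ=0.964730
  F = (M+m)·ẍ + m·l·cosθ·θ̈ − m·l·sinθ·θ̇² = -6.320040 + 0.050051 − -0.194527 = -6.075462
step 3→4:
  ẍ = (ẋ'−ẋ)/dt = (-1.799380135−-1.767659983)/0.028006 = -1.132620
  θ̈ = (θ̇'−θ̇)/dt = (-1.568953966−-1.525456694)/0.028006 = -1.553141
  sinθ=-0.304326, cosθ=0.952568
  F = (M+m)·ẍ + m·l·cosθ·θ̈ − m·l·sinθ·θ̇² = -2.480380 + -0.467001 − -0.223537 = -2.723844
step 4→5:
  ẍ = (ẋ'−ẋ)/dt = (-1.662573470−-1.799380135)/0.028006 = 4.884906
  θ̈ = (θ̇'−θ̇)/dt = (-1.750725947−-1.568953966)/0.028006 = -6.490466
  sinθ=-0.344731, cosθ=0.938701
  F = (M+m)·ẍ + m·l·cosθ·θ̈ − m·l·sinθ·θ̇² = 10.697694 + -1.923156 − -0.267863 = 9.042401
step 5→6:
  ẍ = (ẋ'−ẋ)/dt = (-1.594840588−-1.662573470)/0.028006 = 2.418513
  θ̈ = (θ̇'−θ̇)/dt = (-1.887945515−-1.750725947)/0.028006 = -4.899649
  sinθ=-0.385632, cosθ=0.922653
  F = (M+m)·ẍ + m·l·cosθ·θ̈ − m·l·sinθ·θ̇² = 5.296421 + -1.426968 − -0.373096 = 4.242548
step 6→7:
  ẍ = (ẋ'−ẋ)/dt = (-1.416928431−-1.594840588)/0.028006 = 6.352644
  θ̈ = (θ̇'−θ̇)/dt = (-2.115096301−-1.887945515)/0.028006 = -8.110790
  sinθ=-0.430389, cosθ=0.902644
  F = (M+m)·ẍ + m·l·cosθ·θ̈ − m·l·sinθ·θ̇² = 13.911967 + -2.310950 − -0.484229 = 12.085246
step 7→8:
  ẍ = (ẋ'−ẋ)/dt = (-1.395636744−-1.416928431)/0.028006 = 0.760254
  θ̈ = (θ̇'−θ̇)/dt = (-2.237205162−-2.115096301)/0.028006 = -4.360096
  sinθ=-0.477491, cosθ=0.878637
  F = (M+m)·ẍ + m·l·cosθ·θ̈ − m·l·sinθ·θ̇² = 1.664919 + -1.209251 − -0.674274 = 1.129942

F_0 = 5.689018 N
F_1 = 0.788550 N
F_2 = -6.075462 N
F_3 = -2.723844 N
F_4 = 9.042401 N
F_5 = 4.242548 N
F_6 = 12.085246 N
F_7 = 1.129942 N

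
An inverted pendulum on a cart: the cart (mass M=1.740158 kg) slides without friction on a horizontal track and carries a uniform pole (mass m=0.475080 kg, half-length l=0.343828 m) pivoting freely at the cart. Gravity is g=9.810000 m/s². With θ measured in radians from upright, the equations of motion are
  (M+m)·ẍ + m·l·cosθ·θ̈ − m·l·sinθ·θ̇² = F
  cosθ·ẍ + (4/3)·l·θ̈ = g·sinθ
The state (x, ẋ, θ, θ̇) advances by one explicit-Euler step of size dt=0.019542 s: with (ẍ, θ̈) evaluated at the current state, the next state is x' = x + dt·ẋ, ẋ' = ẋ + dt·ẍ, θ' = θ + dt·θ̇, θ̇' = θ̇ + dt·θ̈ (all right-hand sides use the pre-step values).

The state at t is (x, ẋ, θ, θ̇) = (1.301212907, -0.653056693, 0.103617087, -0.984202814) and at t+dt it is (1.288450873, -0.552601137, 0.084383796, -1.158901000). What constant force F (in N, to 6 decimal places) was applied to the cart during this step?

ẍ = (ẋ'−ẋ)/dt = (-0.552601137−-0.653056693)/0.019542 = 5.140495
θ̈ = (θ̇'−θ̇)/dt = (-1.158901000−-0.984202814)/0.019542 = -8.939627
sinθ=0.103432, cosθ=0.994637
F = (M+m)·ẍ + m·l·cosθ·θ̈ − m·l·sinθ·θ̇² = 11.387420 + -1.452419 − 0.016366 = 9.918636

F = 9.918636 N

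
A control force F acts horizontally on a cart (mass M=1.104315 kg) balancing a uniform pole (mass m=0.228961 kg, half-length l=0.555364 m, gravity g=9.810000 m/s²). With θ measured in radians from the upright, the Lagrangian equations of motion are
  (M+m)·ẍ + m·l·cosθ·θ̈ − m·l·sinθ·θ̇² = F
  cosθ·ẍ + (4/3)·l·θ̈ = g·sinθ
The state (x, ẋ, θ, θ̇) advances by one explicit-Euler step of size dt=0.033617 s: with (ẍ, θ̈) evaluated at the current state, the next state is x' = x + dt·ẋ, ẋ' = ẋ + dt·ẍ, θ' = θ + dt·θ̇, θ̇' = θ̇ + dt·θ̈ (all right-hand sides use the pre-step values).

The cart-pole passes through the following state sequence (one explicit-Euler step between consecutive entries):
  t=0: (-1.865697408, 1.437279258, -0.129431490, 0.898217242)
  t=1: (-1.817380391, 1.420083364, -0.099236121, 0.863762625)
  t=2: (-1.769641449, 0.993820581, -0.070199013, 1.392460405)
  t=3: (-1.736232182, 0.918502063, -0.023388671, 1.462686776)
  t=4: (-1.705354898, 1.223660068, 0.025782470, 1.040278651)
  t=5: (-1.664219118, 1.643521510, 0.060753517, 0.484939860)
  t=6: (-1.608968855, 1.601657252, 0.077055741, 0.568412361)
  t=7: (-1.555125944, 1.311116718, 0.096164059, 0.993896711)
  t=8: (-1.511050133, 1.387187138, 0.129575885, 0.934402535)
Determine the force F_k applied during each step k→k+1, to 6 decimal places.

step 0→1:
  ẍ = (ẋ'−ẋ)/dt = (1.420083364−1.437279258)/0.033617 = -0.511524
  θ̈ = (θ̇'−θ̇)/dt = (0.863762625−0.898217242)/0.033617 = -1.024916
  sinθ=-0.129070, cosθ=0.991635
  F = (M+m)·ẍ + m·l·cosθ·θ̈ − m·l·sinθ·θ̇² = -0.682002 + -0.129235 − -0.013241 = -0.797996
step 1→2:
  ẍ = (ẋ'−ẋ)/dt = (0.993820581−1.420083364)/0.033617 = -12.679977
  θ̈ = (θ̇'−θ̇)/dt = (1.392460405−0.863762625)/0.033617 = 15.727096
  sinθ=-0.099073, cosθ=0.995080
  F = (M+m)·ẍ + m·l·cosθ·θ̈ − m·l·sinθ·θ̇² = -16.905909 + 1.989967 − -0.009399 = -14.906543
step 2→3:
  ẍ = (ẋ'−ẋ)/dt = (0.918502063−0.993820581)/0.033617 = -2.240489
  θ̈ = (θ̇'−θ̇)/dt = (1.462686776−1.392460405)/0.033617 = 2.089014
  sinθ=-0.070141, cosθ=0.997537
  F = (M+m)·ẍ + m·l·cosθ·θ̈ − m·l·sinθ·θ̇² = -2.987190 + 0.264978 − -0.017293 = -2.704919
step 3→4:
  ẍ = (ẋ'−ẋ)/dt = (1.223660068−0.918502063)/0.033617 = 9.077491
  θ̈ = (θ̇'−θ̇)/dt = (1.040278651−1.462686776)/0.033617 = -12.565313
  sinθ=-0.023387, cosθ=0.999726
  F = (M+m)·ẍ + m·l·cosθ·θ̈ − m·l·sinθ·θ̇² = 12.102800 + -1.597327 − -0.006362 = 10.511836
step 4→5:
  ẍ = (ẋ'−ẋ)/dt = (1.643521510−1.223660068)/0.033617 = 12.489557
  θ̈ = (θ̇'−θ̇)/dt = (0.484939860−1.040278651)/0.033617 = -16.519582
  sinθ=0.025780, cosθ=0.999668
  F = (M+m)·ẍ + m·l·cosθ·θ̈ − m·l·sinθ·θ̇² = 16.652027 + -2.099877 − 0.003547 = 14.548602
step 5→6:
  ẍ = (ẋ'−ẋ)/dt = (1.601657252−1.643521510)/0.033617 = -1.245330
  θ̈ = (θ̇'−θ̇)/dt = (0.568412361−0.484939860)/0.033617 = 2.483044
  sinθ=0.060716, cosθ=0.998155
  F = (M+m)·ẍ + m·l·cosθ·θ̈ − m·l·sinθ·θ̇² = -1.660369 + 0.315153 − 0.001816 = -1.347031
step 6→7:
  ẍ = (ẋ'−ẋ)/dt = (1.311116718−1.601657252)/0.033617 = -8.642667
  θ̈ = (θ̇'−θ̇)/dt = (0.993896711−0.568412361)/0.033617 = 12.656821
  sinθ=0.076980, cosθ=0.997033
  F = (M+m)·ẍ + m·l·cosθ·θ̈ − m·l·sinθ·θ̇² = -11.523060 + 1.604624 − 0.003163 = -9.921599
step 7→8:
  ẍ = (ẋ'−ẋ)/dt = (1.387187138−1.311116718)/0.033617 = 2.262856
  θ̈ = (θ̇'−θ̇)/dt = (0.934402535−0.993896711)/0.033617 = -1.769765
  sinθ=0.096016, cosθ=0.995380
  F = (M+m)·ẍ + m·l·cosθ·θ̈ − m·l·sinθ·θ̇² = 3.017011 + -0.223998 − 0.012060 = 2.780953

F_0 = -0.797996 N
F_1 = -14.906543 N
F_2 = -2.704919 N
F_3 = 10.511836 N
F_4 = 14.548602 N
F_5 = -1.347031 N
F_6 = -9.921599 N
F_7 = 2.780953 N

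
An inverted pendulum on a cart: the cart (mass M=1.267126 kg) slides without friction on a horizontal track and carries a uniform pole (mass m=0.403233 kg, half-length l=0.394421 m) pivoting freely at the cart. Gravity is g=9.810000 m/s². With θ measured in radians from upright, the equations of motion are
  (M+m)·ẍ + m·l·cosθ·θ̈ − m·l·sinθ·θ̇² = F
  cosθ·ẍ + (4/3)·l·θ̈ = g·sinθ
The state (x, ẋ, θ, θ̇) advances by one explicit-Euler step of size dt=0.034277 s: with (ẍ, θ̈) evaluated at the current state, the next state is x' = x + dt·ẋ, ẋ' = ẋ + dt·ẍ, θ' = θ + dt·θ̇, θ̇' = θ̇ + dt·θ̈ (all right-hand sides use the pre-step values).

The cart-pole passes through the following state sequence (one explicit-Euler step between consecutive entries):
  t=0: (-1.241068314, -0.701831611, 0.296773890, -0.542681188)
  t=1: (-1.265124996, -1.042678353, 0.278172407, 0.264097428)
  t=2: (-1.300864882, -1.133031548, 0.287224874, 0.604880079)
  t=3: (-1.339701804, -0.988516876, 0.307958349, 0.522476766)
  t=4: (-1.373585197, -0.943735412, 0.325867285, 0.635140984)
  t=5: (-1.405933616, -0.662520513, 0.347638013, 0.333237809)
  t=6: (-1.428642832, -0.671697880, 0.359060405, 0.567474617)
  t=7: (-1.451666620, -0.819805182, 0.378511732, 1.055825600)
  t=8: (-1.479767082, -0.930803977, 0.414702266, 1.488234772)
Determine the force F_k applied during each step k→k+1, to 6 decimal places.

F_0 = -13.043796 N
F_1 = -2.885634 N
F_2 = 6.659203 N
F_3 = 2.667257 N
F_4 = 12.356302 N
F_5 = 0.568591 N
F_6 = -5.114022 N
F_7 = -3.610283 N

step 0→1:
  ẍ = (ẋ'−ẋ)/dt = (-1.042678353−-0.701831611)/0.034277 = -9.943891
  θ̈ = (θ̇'−θ̇)/dt = (0.264097428−-0.542681188)/0.034277 = 23.537025
  sinθ=0.292437, cosθ=0.956285
  F = (M+m)·ẍ + m·l·cosθ·θ̈ − m·l·sinθ·θ̇² = -16.609867 + 3.579769 − 0.013697 = -13.043796
step 1→2:
  ẍ = (ẋ'−ẋ)/dt = (-1.133031548−-1.042678353)/0.034277 = -2.635971
  θ̈ = (θ̇'−θ̇)/dt = (0.604880079−0.264097428)/0.034277 = 9.942021
  sinθ=0.274599, cosθ=0.961559
  F = (M+m)·ẍ + m·l·cosθ·θ̈ − m·l·sinθ·θ̇² = -4.403019 + 1.520431 − 0.003046 = -2.885634
step 2→3:
  ẍ = (ẋ'−ẋ)/dt = (-0.988516876−-1.133031548)/0.034277 = 4.216083
  θ̈ = (θ̇'−θ̇)/dt = (0.522476766−0.604880079)/0.034277 = -2.404041
  sinθ=0.283292, cosθ=0.959034
  F = (M+m)·ẍ + m·l·cosθ·θ̈ − m·l·sinθ·θ̇² = 7.042372 + -0.366684 − 0.016485 = 6.659203
step 3→4:
  ẍ = (ẋ'−ẋ)/dt = (-0.943735412−-0.988516876)/0.034277 = 1.306458
  θ̈ = (θ̇'−θ̇)/dt = (0.635140984−0.522476766)/0.034277 = 3.286875
  sinθ=0.303114, cosθ=0.952954
  F = (M+m)·ẍ + m·l·cosθ·θ̈ − m·l·sinθ·θ̇² = 2.182254 + 0.498163 − 0.013160 = 2.667257
step 4→5:
  ẍ = (ẋ'−ẋ)/dt = (-0.662520513−-0.943735412)/0.034277 = 8.204186
  θ̈ = (θ̇'−θ̇)/dt = (0.333237809−0.635140984)/0.034277 = -8.807748
  sinθ=0.320131, cosθ=0.947373
  F = (M+m)·ẍ + m·l·cosθ·θ̈ − m·l·sinθ·θ̇² = 13.703937 + -1.327096 − 0.020539 = 12.356302
step 5→6:
  ẍ = (ẋ'−ẋ)/dt = (-0.671697880−-0.662520513)/0.034277 = -0.267741
  θ̈ = (θ̇'−θ̇)/dt = (0.567474617−0.333237809)/0.034277 = 6.833644
  sinθ=0.340678, cosθ=0.940180
  F = (M+m)·ẍ + m·l·cosθ·θ̈ − m·l·sinθ·θ̇² = -0.447224 + 1.021832 − 0.006017 = 0.568591
step 6→7:
  ẍ = (ẋ'−ẋ)/dt = (-0.819805182−-0.671697880)/0.034277 = -4.320895
  θ̈ = (θ̇'−θ̇)/dt = (1.055825600−0.567474617)/0.034277 = 14.247191
  sinθ=0.351395, cosθ=0.936227
  F = (M+m)·ẍ + m·l·cosθ·θ̈ − m·l·sinθ·θ̇² = -7.217445 + 2.121420 − 0.017997 = -5.114022
step 7→8:
  ẍ = (ẋ'−ẋ)/dt = (-0.930803977−-0.819805182)/0.034277 = -3.238288
  θ̈ = (θ̇'−θ̇)/dt = (1.488234772−1.055825600)/0.034277 = 12.615141
  sinθ=0.369538, cosθ=0.929216
  F = (M+m)·ẍ + m·l·cosθ·θ̈ − m·l·sinθ·θ̇² = -5.409103 + 1.864338 − 0.065518 = -3.610283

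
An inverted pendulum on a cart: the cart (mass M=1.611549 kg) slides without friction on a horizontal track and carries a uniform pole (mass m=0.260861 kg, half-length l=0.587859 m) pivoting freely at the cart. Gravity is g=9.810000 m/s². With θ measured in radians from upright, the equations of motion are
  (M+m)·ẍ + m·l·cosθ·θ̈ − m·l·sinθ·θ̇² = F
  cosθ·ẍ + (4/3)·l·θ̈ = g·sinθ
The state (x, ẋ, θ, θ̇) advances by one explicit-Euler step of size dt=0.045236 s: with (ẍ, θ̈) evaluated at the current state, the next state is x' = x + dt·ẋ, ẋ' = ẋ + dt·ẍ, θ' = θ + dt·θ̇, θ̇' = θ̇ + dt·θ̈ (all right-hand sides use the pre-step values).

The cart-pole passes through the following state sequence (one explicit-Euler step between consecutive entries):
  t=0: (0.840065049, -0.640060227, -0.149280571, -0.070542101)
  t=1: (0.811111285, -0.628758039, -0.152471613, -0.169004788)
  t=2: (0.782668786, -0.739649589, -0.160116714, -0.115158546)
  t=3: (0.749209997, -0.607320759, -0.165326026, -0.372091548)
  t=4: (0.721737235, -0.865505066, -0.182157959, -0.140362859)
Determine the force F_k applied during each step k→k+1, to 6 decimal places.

F_0 = 0.137859 N
F_1 = -4.408941 N
F_2 = 4.617825 N
F_3 = -9.908433 N

step 0→1:
  ẍ = (ẋ'−ẋ)/dt = (-0.628758039−-0.640060227)/0.045236 = 0.249849
  θ̈ = (θ̇'−θ̇)/dt = (-0.169004788−-0.070542101)/0.045236 = -2.176644
  sinθ=-0.148727, cosθ=0.988878
  F = (M+m)·ẍ + m·l·cosθ·θ̈ − m·l·sinθ·θ̇² = 0.467821 + -0.330075 − -0.000113 = 0.137859
step 1→2:
  ẍ = (ẋ'−ẋ)/dt = (-0.739649589−-0.628758039)/0.045236 = -2.451400
  θ̈ = (θ̇'−θ̇)/dt = (-0.115158546−-0.169004788)/0.045236 = 1.190340
  sinθ=-0.151882, cosθ=0.988399
  F = (M+m)·ẍ + m·l·cosθ·θ̈ − m·l·sinθ·θ̇² = -4.590027 + 0.180420 − -0.000665 = -4.408941
step 2→3:
  ẍ = (ẋ'−ẋ)/dt = (-0.607320759−-0.739649589)/0.045236 = 2.925299
  θ̈ = (θ̇'−θ̇)/dt = (-0.372091548−-0.115158546)/0.045236 = -5.679835
  sinθ=-0.159433, cosθ=0.987209
  F = (M+m)·ẍ + m·l·cosθ·θ̈ − m·l·sinθ·θ̇² = 5.477359 + -0.859859 − -0.000324 = 4.617825
step 3→4:
  ẍ = (ẋ'−ẋ)/dt = (-0.865505066−-0.607320759)/0.045236 = -5.707496
  θ̈ = (θ̇'−θ̇)/dt = (-0.140362859−-0.372091548)/0.045236 = 5.122661
  sinθ=-0.164574, cosθ=0.986365
  F = (M+m)·ẍ + m·l·cosθ·θ̈ − m·l·sinθ·θ̇² = -10.686773 + 0.774846 − -0.003494 = -9.908433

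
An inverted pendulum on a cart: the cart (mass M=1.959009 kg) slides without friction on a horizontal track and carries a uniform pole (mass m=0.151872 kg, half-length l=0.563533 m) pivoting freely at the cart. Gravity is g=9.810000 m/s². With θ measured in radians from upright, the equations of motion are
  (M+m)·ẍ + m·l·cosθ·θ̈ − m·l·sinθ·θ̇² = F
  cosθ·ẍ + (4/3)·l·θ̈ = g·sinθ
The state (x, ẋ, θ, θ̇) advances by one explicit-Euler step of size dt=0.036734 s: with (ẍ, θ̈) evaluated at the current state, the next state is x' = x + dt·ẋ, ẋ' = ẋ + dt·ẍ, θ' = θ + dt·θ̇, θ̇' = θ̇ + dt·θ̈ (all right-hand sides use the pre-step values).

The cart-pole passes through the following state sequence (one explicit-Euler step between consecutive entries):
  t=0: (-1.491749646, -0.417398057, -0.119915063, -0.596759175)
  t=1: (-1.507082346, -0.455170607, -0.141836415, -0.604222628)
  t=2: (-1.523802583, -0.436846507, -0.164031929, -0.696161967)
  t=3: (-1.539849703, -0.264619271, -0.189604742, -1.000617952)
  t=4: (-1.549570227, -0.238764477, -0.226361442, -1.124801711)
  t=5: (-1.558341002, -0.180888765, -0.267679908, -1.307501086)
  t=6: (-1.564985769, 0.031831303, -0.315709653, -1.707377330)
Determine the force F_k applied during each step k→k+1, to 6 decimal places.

step 0→1:
  ẍ = (ẋ'−ẋ)/dt = (-0.455170607−-0.417398057)/0.036734 = -1.028272
  θ̈ = (θ̇'−θ̇)/dt = (-0.604222628−-0.596759175)/0.036734 = -0.203176
  sinθ=-0.119628, cosθ=0.992819
  F = (M+m)·ẍ + m·l·cosθ·θ̈ − m·l·sinθ·θ̇² = -2.170560 + -0.017264 − -0.003646 = -2.184178
step 1→2:
  ẍ = (ẋ'−ẋ)/dt = (-0.436846507−-0.455170607)/0.036734 = 0.498832
  θ̈ = (θ̇'−θ̇)/dt = (-0.696161967−-0.604222628)/0.036734 = -2.502840
  sinθ=-0.141361, cosθ=0.989958
  F = (M+m)·ẍ + m·l·cosθ·θ̈ − m·l·sinθ·θ̇² = 1.052975 + -0.212054 − -0.004417 = 0.845338
step 2→3:
  ẍ = (ẋ'−ẋ)/dt = (-0.264619271−-0.436846507)/0.036734 = 4.688497
  θ̈ = (θ̇'−θ̇)/dt = (-1.000617952−-0.696161967)/0.036734 = -8.288125
  sinθ=-0.163297, cosθ=0.986577
  F = (M+m)·ẍ + m·l·cosθ·θ̈ − m·l·sinθ·θ̇² = 9.896858 + -0.699817 − -0.006773 = 9.203815
step 3→4:
  ẍ = (ẋ'−ẋ)/dt = (-0.238764477−-0.264619271)/0.036734 = 0.703838
  θ̈ = (θ̇'−θ̇)/dt = (-1.124801711−-1.000617952)/0.036734 = -3.380622
  sinθ=-0.188471, cosθ=0.982079
  F = (M+m)·ẍ + m·l·cosθ·θ̈ − m·l·sinθ·θ̇² = 1.485719 + -0.284145 − -0.016150 = 1.217724
step 4→5:
  ẍ = (ẋ'−ẋ)/dt = (-0.180888765−-0.238764477)/0.036734 = 1.575535
  θ̈ = (θ̇'−θ̇)/dt = (-1.307501086−-1.124801711)/0.036734 = -4.973577
  sinθ=-0.224433, cosθ=0.974489
  F = (M+m)·ẍ + m·l·cosθ·θ̈ − m·l·sinθ·θ̇² = 3.325767 + -0.414804 − -0.024302 = 2.935265
step 5→6:
  ẍ = (ẋ'−ẋ)/dt = (0.031831303−-0.180888765)/0.036734 = 5.790822
  θ̈ = (θ̇'−θ̇)/dt = (-1.707377330−-1.307501086)/0.036734 = -10.885726
  sinθ=-0.264495, cosθ=0.964387
  F = (M+m)·ẍ + m·l·cosθ·θ̈ − m·l·sinθ·θ̇² = 12.223737 + -0.898475 − -0.038699 = 11.363961

F_0 = -2.184178 N
F_1 = 0.845338 N
F_2 = 9.203815 N
F_3 = 1.217724 N
F_4 = 2.935265 N
F_5 = 11.363961 N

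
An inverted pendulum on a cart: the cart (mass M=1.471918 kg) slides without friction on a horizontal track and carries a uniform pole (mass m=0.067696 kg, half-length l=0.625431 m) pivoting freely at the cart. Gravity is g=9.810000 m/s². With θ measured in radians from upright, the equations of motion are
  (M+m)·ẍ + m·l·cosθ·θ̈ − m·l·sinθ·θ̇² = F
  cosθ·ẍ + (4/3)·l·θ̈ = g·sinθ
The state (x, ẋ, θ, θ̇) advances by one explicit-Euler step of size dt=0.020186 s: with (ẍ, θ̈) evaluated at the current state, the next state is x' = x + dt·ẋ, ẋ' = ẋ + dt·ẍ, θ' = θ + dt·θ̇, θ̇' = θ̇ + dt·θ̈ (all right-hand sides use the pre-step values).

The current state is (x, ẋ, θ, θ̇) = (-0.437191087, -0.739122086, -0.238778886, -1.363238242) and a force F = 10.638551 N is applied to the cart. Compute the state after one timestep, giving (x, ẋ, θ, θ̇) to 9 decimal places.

sinθ=-0.236516335, cosθ=0.971627513
temp = (F + m·l·θ̇²·sinθ)/(M+m) = (10.638551 + -0.018610030)/1.539614 = 6.897794493
θ̈ = (g·sinθ − cosθ·temp)/(l·(4/3 − m·cos²θ/(M+m))) = -11.166967628
ẍ = temp − m·l·θ̈·cosθ/(M+m) = 7.196171684
Euler: x'=-0.437191087+0.020186·-0.739122086=-0.452111005, ẋ'=-0.739122086+0.020186·7.196171684=-0.593860164
       θ'=-0.238778886+0.020186·-1.363238242=-0.266297213, θ̇'=-1.363238242+0.020186·-11.166967628=-1.588654651

(-0.452111005, -0.593860164, -0.266297213, -1.588654651)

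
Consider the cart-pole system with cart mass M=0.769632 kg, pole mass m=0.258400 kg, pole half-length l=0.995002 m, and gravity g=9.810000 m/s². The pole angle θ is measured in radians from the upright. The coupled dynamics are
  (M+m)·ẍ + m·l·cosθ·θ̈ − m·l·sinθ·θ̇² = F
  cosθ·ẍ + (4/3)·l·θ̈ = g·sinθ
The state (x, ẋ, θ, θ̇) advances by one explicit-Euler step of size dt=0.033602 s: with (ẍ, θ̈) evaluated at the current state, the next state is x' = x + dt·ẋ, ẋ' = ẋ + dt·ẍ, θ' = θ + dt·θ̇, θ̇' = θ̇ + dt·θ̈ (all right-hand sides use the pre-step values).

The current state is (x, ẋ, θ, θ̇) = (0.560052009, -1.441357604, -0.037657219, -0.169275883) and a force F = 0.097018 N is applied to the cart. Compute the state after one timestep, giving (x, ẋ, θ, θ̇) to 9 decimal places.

(0.511619511, -1.434582253, -0.043345227, -0.183733724)

sinθ=-0.037648320, cosθ=0.999291051
temp = (F + m·l·θ̇²·sinθ)/(M+m) = (0.097018 + -0.000277365)/1.028032 = 0.094102746
θ̈ = (g·sinθ − cosθ·temp)/(l·(4/3 − m·cos²θ/(M+m))) = -0.430267287
ẍ = temp − m·l·θ̈·cosθ/(M+m) = 0.201635349
Euler: x'=0.560052009+0.033602·-1.441357604=0.511619511, ẋ'=-1.441357604+0.033602·0.201635349=-1.434582253
       θ'=-0.037657219+0.033602·-0.169275883=-0.043345227, θ̇'=-0.169275883+0.033602·-0.430267287=-0.183733724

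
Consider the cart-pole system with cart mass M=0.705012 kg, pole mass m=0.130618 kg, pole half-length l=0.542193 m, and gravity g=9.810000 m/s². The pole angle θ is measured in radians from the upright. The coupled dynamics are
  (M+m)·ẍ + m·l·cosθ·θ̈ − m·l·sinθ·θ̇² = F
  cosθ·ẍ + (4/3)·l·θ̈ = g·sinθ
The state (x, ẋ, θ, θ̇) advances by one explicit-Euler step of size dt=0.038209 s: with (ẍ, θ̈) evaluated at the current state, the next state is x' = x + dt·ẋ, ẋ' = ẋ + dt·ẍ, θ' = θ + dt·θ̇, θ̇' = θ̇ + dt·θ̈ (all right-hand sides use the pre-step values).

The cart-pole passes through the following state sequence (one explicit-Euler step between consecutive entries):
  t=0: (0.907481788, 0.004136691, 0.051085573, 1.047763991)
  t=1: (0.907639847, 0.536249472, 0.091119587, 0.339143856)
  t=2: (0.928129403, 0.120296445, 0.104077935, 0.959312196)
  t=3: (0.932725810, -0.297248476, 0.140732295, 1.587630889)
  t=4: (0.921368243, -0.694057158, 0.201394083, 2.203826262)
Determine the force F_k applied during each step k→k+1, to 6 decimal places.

F_0 = 10.321615 N
F_1 = -7.952915 N
F_2 = -7.980186 N
F_3 = -7.572413 N

step 0→1:
  ẍ = (ẋ'−ẋ)/dt = (0.536249472−0.004136691)/0.038209 = 13.926373
  θ̈ = (θ̇'−θ̇)/dt = (0.339143856−1.047763991)/0.038209 = -18.545896
  sinθ=0.051063, cosθ=0.998695
  F = (M+m)·ẍ + m·l·cosθ·θ̈ − m·l·sinθ·θ̇² = 11.637295 + -1.311710 − 0.003970 = 10.321615
step 1→2:
  ẍ = (ẋ'−ẋ)/dt = (0.120296445−0.536249472)/0.038209 = -10.886258
  θ̈ = (θ̇'−θ̇)/dt = (0.959312196−0.339143856)/0.038209 = 16.230949
  sinθ=0.090994, cosθ=0.995851
  F = (M+m)·ẍ + m·l·cosθ·θ̈ − m·l·sinθ·θ̇² = -9.096884 + 1.144710 − 0.000741 = -7.952915
step 2→3:
  ẍ = (ẋ'−ẋ)/dt = (-0.297248476−0.120296445)/0.038209 = -10.927921
  θ̈ = (θ̇'−θ̇)/dt = (1.587630889−0.959312196)/0.038209 = 16.444259
  sinθ=0.103890, cosθ=0.994589
  F = (M+m)·ẍ + m·l·cosθ·θ̈ − m·l·sinθ·θ̇² = -9.131698 + 1.158283 − 0.006771 = -7.980186
step 3→4:
  ẍ = (ẋ'−ẋ)/dt = (-0.694057158−-0.297248476)/0.038209 = -10.385215
  θ̈ = (θ̇'−θ̇)/dt = (2.203826262−1.587630889)/0.038209 = 16.126969
  sinθ=0.140268, cosθ=0.990114
  F = (M+m)·ẍ + m·l·cosθ·θ̈ − m·l·sinθ·θ̇² = -8.678197 + 1.130823 − 0.025039 = -7.572413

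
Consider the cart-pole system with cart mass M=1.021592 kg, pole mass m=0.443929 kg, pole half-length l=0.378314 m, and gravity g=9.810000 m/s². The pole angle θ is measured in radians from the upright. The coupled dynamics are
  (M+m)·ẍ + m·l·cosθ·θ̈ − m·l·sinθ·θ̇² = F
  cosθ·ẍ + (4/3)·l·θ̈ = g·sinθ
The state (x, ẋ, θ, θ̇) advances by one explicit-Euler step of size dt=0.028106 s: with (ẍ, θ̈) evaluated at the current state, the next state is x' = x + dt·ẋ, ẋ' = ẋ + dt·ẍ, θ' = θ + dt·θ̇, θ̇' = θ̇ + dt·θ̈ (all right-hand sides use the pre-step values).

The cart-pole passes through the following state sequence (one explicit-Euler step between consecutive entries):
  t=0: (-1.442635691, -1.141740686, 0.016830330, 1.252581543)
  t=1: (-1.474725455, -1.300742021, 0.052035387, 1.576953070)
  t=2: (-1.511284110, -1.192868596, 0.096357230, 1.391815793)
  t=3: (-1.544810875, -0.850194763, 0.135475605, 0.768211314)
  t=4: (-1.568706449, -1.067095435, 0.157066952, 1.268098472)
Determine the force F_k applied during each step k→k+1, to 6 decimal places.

F_0 = -6.357209 N
F_1 = 4.498311 N
F_2 = 14.127618 N
F_3 = -8.363504 N

step 0→1:
  ẍ = (ẋ'−ẋ)/dt = (-1.300742021−-1.141740686)/0.028106 = -5.657203
  θ̈ = (θ̇'−θ̇)/dt = (1.576953070−1.252581543)/0.028106 = 11.541006
  sinθ=0.016830, cosθ=0.999858
  F = (M+m)·ẍ + m·l·cosθ·θ̈ − m·l·sinθ·θ̇² = -8.290749 + 1.937975 − 0.004435 = -6.357209
step 1→2:
  ẍ = (ẋ'−ẋ)/dt = (-1.192868596−-1.300742021)/0.028106 = 3.838092
  θ̈ = (θ̇'−θ̇)/dt = (1.391815793−1.576953070)/0.028106 = -6.587109
  sinθ=0.052012, cosθ=0.998646
  F = (M+m)·ẍ + m·l·cosθ·θ̈ − m·l·sinθ·θ̇² = 5.624805 + -1.104772 − 0.021722 = 4.498311
step 2→3:
  ẍ = (ẋ'−ẋ)/dt = (-0.850194763−-1.192868596)/0.028106 = 12.192195
  θ̈ = (θ̇'−θ̇)/dt = (0.768211314−1.391815793)/0.028106 = -22.187593
  sinθ=0.096208, cosθ=0.995361
  F = (M+m)·ẍ + m·l·cosθ·θ̈ − m·l·sinθ·θ̇² = 17.867918 + -3.709000 − 0.031300 = 14.127618
step 3→4:
  ẍ = (ẋ'−ẋ)/dt = (-1.067095435−-0.850194763)/0.028106 = -7.717237
  θ̈ = (θ̇'−θ̇)/dt = (1.268098472−0.768211314)/0.028106 = 17.785781
  sinθ=0.135062, cosθ=0.990837
  F = (M+m)·ẍ + m·l·cosθ·θ̈ − m·l·sinθ·θ̇² = -11.309773 + 2.959656 − 0.013386 = -8.363504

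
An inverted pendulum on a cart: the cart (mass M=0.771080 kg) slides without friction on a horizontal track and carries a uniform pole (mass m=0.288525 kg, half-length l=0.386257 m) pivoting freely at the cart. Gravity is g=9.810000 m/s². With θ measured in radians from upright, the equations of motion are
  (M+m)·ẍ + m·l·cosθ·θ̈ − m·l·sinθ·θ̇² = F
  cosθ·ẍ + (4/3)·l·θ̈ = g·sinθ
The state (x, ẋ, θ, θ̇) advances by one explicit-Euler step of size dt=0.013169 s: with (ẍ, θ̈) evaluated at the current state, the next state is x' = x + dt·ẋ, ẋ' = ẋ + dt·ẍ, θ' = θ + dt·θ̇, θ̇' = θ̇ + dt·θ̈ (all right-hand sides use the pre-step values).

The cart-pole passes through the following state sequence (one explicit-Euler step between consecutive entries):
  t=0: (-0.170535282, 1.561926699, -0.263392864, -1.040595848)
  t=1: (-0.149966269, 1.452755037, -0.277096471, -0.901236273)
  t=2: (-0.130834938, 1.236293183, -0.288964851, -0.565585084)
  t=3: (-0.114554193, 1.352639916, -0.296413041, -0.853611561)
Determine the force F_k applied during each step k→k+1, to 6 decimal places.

step 0→1:
  ẍ = (ẋ'−ẋ)/dt = (1.452755037−1.561926699)/0.013169 = -8.290049
  θ̈ = (θ̇'−θ̇)/dt = (-0.901236273−-1.040595848)/0.013169 = 10.582396
  sinθ=-0.260358, cosθ=0.965512
  F = (M+m)·ẍ + m·l·cosθ·θ̈ − m·l·sinθ·θ̇² = -8.784178 + 1.138680 − -0.031419 = -7.614079
step 1→2:
  ẍ = (ẋ'−ẋ)/dt = (1.236293183−1.452755037)/0.013169 = -16.437228
  θ̈ = (θ̇'−θ̇)/dt = (-0.565585084−-0.901236273)/0.013169 = 25.487979
  sinθ=-0.273564, cosθ=0.961854
  F = (M+m)·ẍ + m·l·cosθ·θ̈ − m·l·sinθ·θ̇² = -17.416969 + 2.732148 − -0.024763 = -14.660058
step 2→3:
  ẍ = (ẋ'−ẋ)/dt = (1.352639916−1.236293183)/0.013169 = 8.834895
  θ̈ = (θ̇'−θ̇)/dt = (-0.853611561−-0.565585084)/0.013169 = -21.871553
  sinθ=-0.284960, cosθ=0.958539
  F = (M+m)·ẍ + m·l·cosθ·θ̈ − m·l·sinθ·θ̇² = 9.361499 + -2.336412 − -0.010159 = 7.035246

F_0 = -7.614079 N
F_1 = -14.660058 N
F_2 = 7.035246 N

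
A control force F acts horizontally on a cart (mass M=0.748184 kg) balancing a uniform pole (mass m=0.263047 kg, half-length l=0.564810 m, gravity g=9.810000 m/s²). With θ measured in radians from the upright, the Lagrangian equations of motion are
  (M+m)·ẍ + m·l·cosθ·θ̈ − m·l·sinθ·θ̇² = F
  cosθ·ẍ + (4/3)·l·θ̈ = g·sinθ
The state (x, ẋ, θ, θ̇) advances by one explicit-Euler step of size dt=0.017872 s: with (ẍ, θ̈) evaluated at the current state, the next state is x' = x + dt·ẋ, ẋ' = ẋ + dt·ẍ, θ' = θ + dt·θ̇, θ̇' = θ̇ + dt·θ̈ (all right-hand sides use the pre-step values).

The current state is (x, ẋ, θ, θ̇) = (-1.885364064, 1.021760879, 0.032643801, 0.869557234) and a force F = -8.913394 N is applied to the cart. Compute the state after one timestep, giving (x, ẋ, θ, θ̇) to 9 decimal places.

sinθ=0.032638004, cosθ=0.999467238
temp = (F + m·l·θ̇²·sinθ)/(M+m) = (-8.913394 + 0.003666534)/1.011231 = -8.810773667
θ̈ = (g·sinθ − cosθ·temp)/(l·(4/3 − m·cos²θ/(M+m))) = 15.052008203
ẍ = temp − m·l·θ̈·cosθ/(M+m) = -11.021059118
Euler: x'=-1.885364064+0.017872·1.021760879=-1.867103154, ẋ'=1.021760879+0.017872·-11.021059118=0.824792510
       θ'=0.032643801+0.017872·0.869557234=0.048184528, θ̇'=0.869557234+0.017872·15.052008203=1.138566725

(-1.867103154, 0.824792510, 0.048184528, 1.138566725)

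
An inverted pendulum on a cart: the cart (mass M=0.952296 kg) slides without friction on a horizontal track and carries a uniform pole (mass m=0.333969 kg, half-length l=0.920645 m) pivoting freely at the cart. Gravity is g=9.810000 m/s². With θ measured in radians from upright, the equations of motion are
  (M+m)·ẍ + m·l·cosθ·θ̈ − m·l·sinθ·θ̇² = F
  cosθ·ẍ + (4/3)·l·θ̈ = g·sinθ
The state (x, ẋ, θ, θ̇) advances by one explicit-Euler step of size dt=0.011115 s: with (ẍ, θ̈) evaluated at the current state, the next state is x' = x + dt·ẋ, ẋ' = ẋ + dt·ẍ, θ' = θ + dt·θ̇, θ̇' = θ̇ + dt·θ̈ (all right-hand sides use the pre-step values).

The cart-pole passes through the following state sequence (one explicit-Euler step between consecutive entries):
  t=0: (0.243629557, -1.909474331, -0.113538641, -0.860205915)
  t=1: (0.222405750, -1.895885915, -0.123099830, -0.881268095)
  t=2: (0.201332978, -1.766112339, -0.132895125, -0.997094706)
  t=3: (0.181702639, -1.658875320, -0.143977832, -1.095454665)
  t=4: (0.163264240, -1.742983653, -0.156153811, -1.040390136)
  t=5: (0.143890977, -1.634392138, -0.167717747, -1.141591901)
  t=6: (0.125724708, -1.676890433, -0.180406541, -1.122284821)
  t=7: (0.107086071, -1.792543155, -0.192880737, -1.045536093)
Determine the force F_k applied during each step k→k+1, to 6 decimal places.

step 0→1:
  ẍ = (ẋ'−ẋ)/dt = (-1.895885915−-1.909474331)/0.011115 = 1.222530
  θ̈ = (θ̇'−θ̇)/dt = (-0.881268095−-0.860205915)/0.011115 = -1.894933
  sinθ=-0.113295, cosθ=0.993561
  F = (M+m)·ẍ + m·l·cosθ·θ̈ − m·l·sinθ·θ̇² = 1.572497 + -0.578878 − -0.025776 = 1.019395
step 1→2:
  ẍ = (ẋ'−ẋ)/dt = (-1.766112339−-1.895885915)/0.011115 = 11.675535
  θ̈ = (θ̇'−θ̇)/dt = (-0.997094706−-0.881268095)/0.011115 = -10.420748
  sinθ=-0.122789, cosθ=0.992433
  F = (M+m)·ẍ + m·l·cosθ·θ̈ − m·l·sinθ·θ̇² = 15.017833 + -3.179789 − -0.029321 = 11.867364
step 2→3:
  ẍ = (ẋ'−ẋ)/dt = (-1.658875320−-1.766112339)/0.011115 = 9.647955
  θ̈ = (θ̇'−θ̇)/dt = (-1.095454665−-0.997094706)/0.011115 = -8.849299
  sinθ=-0.132504, cosθ=0.991182
  F = (M+m)·ẍ + m·l·cosθ·θ̈ − m·l·sinθ·θ̇² = 12.409827 + -2.696875 − -0.040504 = 9.753456
step 3→4:
  ẍ = (ẋ'−ẋ)/dt = (-1.742983653−-1.658875320)/0.011115 = -7.567101
  θ̈ = (θ̇'−θ̇)/dt = (-1.040390136−-1.095454665)/0.011115 = 4.954074
  sinθ=-0.143481, cosθ=0.989653
  F = (M+m)·ẍ + m·l·cosθ·θ̈ − m·l·sinθ·θ̇² = -9.733298 + 1.507453 − -0.052940 = -8.172905
step 4→5:
  ẍ = (ẋ'−ẋ)/dt = (-1.634392138−-1.742983653)/0.011115 = 9.769817
  θ̈ = (θ̇'−θ̇)/dt = (-1.141591901−-1.040390136)/0.011115 = -9.104972
  sinθ=-0.155520, cosθ=0.987833
  F = (M+m)·ẍ + m·l·cosθ·θ̈ − m·l·sinθ·θ̇² = 12.566574 + -2.765416 − -0.051758 = 9.852916
step 5→6:
  ẍ = (ẋ'−ẋ)/dt = (-1.676890433−-1.634392138)/0.011115 = -3.823508
  θ̈ = (θ̇'−θ̇)/dt = (-1.122284821−-1.141591901)/0.011115 = 1.737029
  sinθ=-0.166933, cosθ=0.985968
  F = (M+m)·ẍ + m·l·cosθ·θ̈ − m·l·sinθ·θ̇² = -4.918045 + 0.526585 − -0.066890 = -4.324570
step 6→7:
  ẍ = (ẋ'−ẋ)/dt = (-1.792543155−-1.676890433)/0.011115 = -10.405103
  θ̈ = (θ̇'−θ̇)/dt = (-1.045536093−-1.122284821)/0.011115 = 6.904969
  sinθ=-0.179430, cosθ=0.983771
  F = (M+m)·ẍ + m·l·cosθ·θ̈ − m·l·sinθ·θ̇² = -13.383720 + 2.088594 − -0.069486 = -11.225640

F_0 = 1.019395 N
F_1 = 11.867364 N
F_2 = 9.753456 N
F_3 = -8.172905 N
F_4 = 9.852916 N
F_5 = -4.324570 N
F_6 = -11.225640 N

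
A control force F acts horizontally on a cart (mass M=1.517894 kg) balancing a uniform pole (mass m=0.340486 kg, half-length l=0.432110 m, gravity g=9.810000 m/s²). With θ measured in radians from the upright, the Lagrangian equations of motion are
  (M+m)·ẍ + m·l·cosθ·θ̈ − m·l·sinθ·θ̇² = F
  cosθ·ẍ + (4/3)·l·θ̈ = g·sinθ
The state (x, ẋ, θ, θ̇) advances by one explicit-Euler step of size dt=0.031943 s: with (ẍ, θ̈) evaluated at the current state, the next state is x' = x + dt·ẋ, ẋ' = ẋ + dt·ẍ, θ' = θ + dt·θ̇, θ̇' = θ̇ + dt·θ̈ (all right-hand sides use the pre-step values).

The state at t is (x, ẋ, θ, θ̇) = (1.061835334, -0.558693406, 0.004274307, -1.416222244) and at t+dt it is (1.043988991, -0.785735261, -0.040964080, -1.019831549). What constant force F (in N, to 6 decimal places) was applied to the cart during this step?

F = -11.384370 N

ẍ = (ẋ'−ẋ)/dt = (-0.785735261−-0.558693406)/0.031943 = -7.107719
θ̈ = (θ̇'−θ̇)/dt = (-1.019831549−-1.416222244)/0.031943 = 12.409313
sinθ=0.004274, cosθ=0.999991
F = (M+m)·ẍ + m·l·cosθ·θ̈ − m·l·sinθ·θ̇² = -13.208842 + 1.825733 − 0.001261 = -11.384370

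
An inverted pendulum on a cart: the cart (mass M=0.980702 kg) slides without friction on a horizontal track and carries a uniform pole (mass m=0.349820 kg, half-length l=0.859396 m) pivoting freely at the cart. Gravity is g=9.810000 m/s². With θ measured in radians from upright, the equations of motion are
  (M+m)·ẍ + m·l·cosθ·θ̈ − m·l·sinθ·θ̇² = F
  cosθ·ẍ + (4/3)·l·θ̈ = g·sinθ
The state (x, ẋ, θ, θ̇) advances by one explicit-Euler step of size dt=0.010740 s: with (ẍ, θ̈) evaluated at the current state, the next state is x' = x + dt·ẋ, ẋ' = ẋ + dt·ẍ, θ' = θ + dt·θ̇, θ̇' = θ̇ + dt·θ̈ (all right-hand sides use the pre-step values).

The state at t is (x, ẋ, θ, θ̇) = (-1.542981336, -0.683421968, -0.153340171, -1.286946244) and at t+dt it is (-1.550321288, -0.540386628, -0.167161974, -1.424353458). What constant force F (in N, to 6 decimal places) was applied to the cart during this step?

F = 13.994777 N

ẍ = (ẋ'−ẋ)/dt = (-0.540386628−-0.683421968)/0.010740 = 13.318002
θ̈ = (θ̇'−θ̇)/dt = (-1.424353458−-1.286946244)/0.010740 = -12.793968
sinθ=-0.152740, cosθ=0.988266
F = (M+m)·ẍ + m·l·cosθ·θ̈ − m·l·sinθ·θ̇² = 17.719894 + -3.801170 − -0.076052 = 13.994777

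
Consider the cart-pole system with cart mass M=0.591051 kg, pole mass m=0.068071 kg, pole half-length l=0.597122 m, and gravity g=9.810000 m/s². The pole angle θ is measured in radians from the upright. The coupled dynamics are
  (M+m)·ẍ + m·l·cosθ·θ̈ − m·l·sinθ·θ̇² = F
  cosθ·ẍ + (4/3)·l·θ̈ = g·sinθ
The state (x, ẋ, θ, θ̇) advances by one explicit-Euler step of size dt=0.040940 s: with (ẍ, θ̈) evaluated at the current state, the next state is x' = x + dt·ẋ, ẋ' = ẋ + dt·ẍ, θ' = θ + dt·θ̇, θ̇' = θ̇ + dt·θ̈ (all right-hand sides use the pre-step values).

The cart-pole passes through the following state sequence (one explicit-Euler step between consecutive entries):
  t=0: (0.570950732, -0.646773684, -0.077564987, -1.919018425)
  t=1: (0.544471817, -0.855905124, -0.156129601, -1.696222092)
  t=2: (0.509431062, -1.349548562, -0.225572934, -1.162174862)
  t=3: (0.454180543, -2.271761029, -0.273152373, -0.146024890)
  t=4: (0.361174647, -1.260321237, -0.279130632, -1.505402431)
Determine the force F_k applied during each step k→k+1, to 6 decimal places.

F_0 = -3.134821 N
F_1 = -7.405558 N
F_2 = -13.851760 N
F_3 = 14.984517 N

step 0→1:
  ẍ = (ẋ'−ẋ)/dt = (-0.855905124−-0.646773684)/0.040940 = -5.108242
  θ̈ = (θ̇'−θ̇)/dt = (-1.696222092−-1.919018425)/0.040940 = 5.442021
  sinθ=-0.077487, cosθ=0.996993
  F = (M+m)·ẍ + m·l·cosθ·θ̈ − m·l·sinθ·θ̇² = -3.366955 + 0.220535 − -0.011599 = -3.134821
step 1→2:
  ẍ = (ẋ'−ẋ)/dt = (-1.349548562−-0.855905124)/0.040940 = -12.057729
  θ̈ = (θ̇'−θ̇)/dt = (-1.162174862−-1.696222092)/0.040940 = 13.044632
  sinθ=-0.155496, cosθ=0.987837
  F = (M+m)·ẍ + m·l·cosθ·θ̈ − m·l·sinθ·θ̇² = -7.947515 + 0.523772 − -0.018185 = -7.405558
step 2→3:
  ẍ = (ẋ'−ẋ)/dt = (-2.271761029−-1.349548562)/0.040940 = -22.525952
  θ̈ = (θ̇'−θ̇)/dt = (-0.146024890−-1.162174862)/0.040940 = 24.820468
  sinθ=-0.223665, cosθ=0.974666
  F = (M+m)·ẍ + m·l·cosθ·θ̈ − m·l·sinθ·θ̇² = -14.847350 + 0.983311 − -0.012279 = -13.851760
step 3→4:
  ẍ = (ẋ'−ẋ)/dt = (-1.260321237−-2.271761029)/0.040940 = 24.705418
  θ̈ = (θ̇'−θ̇)/dt = (-1.505402431−-0.146024890)/0.040940 = -33.204141
  sinθ=-0.269768, cosθ=0.962925
  F = (M+m)·ẍ + m·l·cosθ·θ̈ − m·l·sinθ·θ̇² = 16.283884 + -1.299601 − -0.000234 = 14.984517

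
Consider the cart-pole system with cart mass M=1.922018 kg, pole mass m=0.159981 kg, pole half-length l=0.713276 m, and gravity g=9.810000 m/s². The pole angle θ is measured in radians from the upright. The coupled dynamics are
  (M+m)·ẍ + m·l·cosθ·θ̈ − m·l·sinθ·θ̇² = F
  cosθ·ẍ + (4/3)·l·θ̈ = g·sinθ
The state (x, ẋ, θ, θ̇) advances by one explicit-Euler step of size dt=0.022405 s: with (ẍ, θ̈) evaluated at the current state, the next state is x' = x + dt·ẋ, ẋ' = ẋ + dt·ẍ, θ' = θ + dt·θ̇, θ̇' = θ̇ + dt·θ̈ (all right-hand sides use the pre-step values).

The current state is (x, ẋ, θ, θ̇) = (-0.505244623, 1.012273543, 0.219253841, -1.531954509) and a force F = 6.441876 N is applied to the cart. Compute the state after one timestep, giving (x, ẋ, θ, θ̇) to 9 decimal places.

(-0.482564634, 1.083441604, 0.184930400, -1.554728658)

sinθ=0.217501388, cosθ=0.976060012
temp = (F + m·l·θ̇²·sinθ)/(M+m) = (6.441876 + 0.058247835)/2.081999 = 3.122059057
θ̈ = (g·sinθ − cosθ·temp)/(l·(4/3 − m·cos²θ/(M+m))) = -1.016476184
ẍ = temp − m·l·θ̈·cosθ/(M+m) = 3.176436556
Euler: x'=-0.505244623+0.022405·1.012273543=-0.482564634, ẋ'=1.012273543+0.022405·3.176436556=1.083441604
       θ'=0.219253841+0.022405·-1.531954509=0.184930400, θ̇'=-1.531954509+0.022405·-1.016476184=-1.554728658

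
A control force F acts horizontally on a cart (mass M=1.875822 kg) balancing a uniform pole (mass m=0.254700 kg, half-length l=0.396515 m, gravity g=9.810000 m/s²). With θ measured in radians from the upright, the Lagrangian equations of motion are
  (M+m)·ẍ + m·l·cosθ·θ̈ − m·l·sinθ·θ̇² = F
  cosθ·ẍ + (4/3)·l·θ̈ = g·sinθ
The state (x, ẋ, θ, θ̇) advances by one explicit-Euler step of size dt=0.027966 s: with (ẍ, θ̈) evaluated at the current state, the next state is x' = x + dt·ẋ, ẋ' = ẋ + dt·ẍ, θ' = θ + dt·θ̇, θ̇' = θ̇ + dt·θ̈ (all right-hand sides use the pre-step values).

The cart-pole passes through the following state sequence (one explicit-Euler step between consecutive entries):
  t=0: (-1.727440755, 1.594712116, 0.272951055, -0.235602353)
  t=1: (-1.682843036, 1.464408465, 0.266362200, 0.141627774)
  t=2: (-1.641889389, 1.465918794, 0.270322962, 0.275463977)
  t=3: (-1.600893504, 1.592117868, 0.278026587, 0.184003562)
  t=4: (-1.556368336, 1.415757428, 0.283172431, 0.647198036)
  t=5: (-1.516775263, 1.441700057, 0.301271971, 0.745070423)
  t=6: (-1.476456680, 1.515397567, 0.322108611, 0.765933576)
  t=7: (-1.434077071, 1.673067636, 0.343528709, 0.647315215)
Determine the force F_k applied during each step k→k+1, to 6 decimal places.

F_0 = -8.616537 N
F_1 = 0.580800 N
F_2 = 9.293832 N
F_3 = -11.828052 N
F_4 = 2.303923 N
F_5 = 5.669779 N
F_6 = 11.586626 N

step 0→1:
  ẍ = (ẋ'−ẋ)/dt = (1.464408465−1.594712116)/0.027966 = -4.659360
  θ̈ = (θ̇'−θ̇)/dt = (0.141627774−-0.235602353)/0.027966 = 13.488884
  sinθ=0.269574, cosθ=0.962980
  F = (M+m)·ẍ + m·l·cosθ·θ̈ − m·l·sinθ·θ̇² = -9.926868 + 1.311842 − 0.001511 = -8.616537
step 1→2:
  ẍ = (ẋ'−ẋ)/dt = (1.465918794−1.464408465)/0.027966 = 0.054006
  θ̈ = (θ̇'−θ̇)/dt = (0.275463977−0.141627774)/0.027966 = 4.785676
  sinθ=0.263224, cosθ=0.964735
  F = (M+m)·ẍ + m·l·cosθ·θ̈ − m·l·sinθ·θ̇² = 0.115061 + 0.466272 − 0.000533 = 0.580800
step 2→3:
  ẍ = (ẋ'−ẋ)/dt = (1.592117868−1.465918794)/0.027966 = 4.512589
  θ̈ = (θ̇'−θ̇)/dt = (0.184003562−0.275463977)/0.027966 = -3.270415
  sinθ=0.267043, cosθ=0.963685
  F = (M+m)·ẍ + m·l·cosθ·θ̈ − m·l·sinθ·θ̇² = 9.614171 + -0.318292 − 0.002046 = 9.293832
step 3→4:
  ẍ = (ẋ'−ẋ)/dt = (1.415757428−1.592117868)/0.027966 = -6.306245
  θ̈ = (θ̇'−θ̇)/dt = (0.647198036−0.184003562)/0.027966 = 16.562772
  sinθ=0.274459, cosθ=0.961599
  F = (M+m)·ẍ + m·l·cosθ·θ̈ − m·l·sinθ·θ̇² = -13.435593 + 1.608480 − 0.000938 = -11.828052
step 4→5:
  ẍ = (ẋ'−ẋ)/dt = (1.441700057−1.415757428)/0.027966 = 0.927649
  θ̈ = (θ̇'−θ̇)/dt = (0.745070423−0.647198036)/0.027966 = 3.499692
  sinθ=0.279403, cosθ=0.960174
  F = (M+m)·ẍ + m·l·cosθ·θ̈ − m·l·sinθ·θ̇² = 1.976376 + 0.339366 − 0.011819 = 2.303923
step 5→6:
  ẍ = (ẋ'−ẋ)/dt = (1.515397567−1.441700057)/0.027966 = 2.635254
  θ̈ = (θ̇'−θ̇)/dt = (0.765933576−0.745070423)/0.027966 = 0.746018
  sinθ=0.296735, cosθ=0.954960
  F = (M+m)·ẍ + m·l·cosθ·θ̈ − m·l·sinθ·θ̇² = 5.614466 + 0.071949 − 0.016636 = 5.669779
step 6→7:
  ẍ = (ẋ'−ẋ)/dt = (1.673067636−1.515397567)/0.027966 = 5.637920
  θ̈ = (θ̇'−θ̇)/dt = (0.647315215−0.765933576)/0.027966 = -4.241520
  sinθ=0.316567, cosθ=0.948570
  F = (M+m)·ẍ + m·l·cosθ·θ̈ − m·l·sinθ·θ̇² = 12.011712 + -0.406331 − 0.018756 = 11.586626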